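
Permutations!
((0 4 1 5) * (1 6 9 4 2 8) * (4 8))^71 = (0 5 1 8 9 6 4 2)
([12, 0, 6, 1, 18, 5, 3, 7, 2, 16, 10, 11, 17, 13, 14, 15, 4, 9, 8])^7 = (0 8 17 6 16 1 18 12 2 9 3 4)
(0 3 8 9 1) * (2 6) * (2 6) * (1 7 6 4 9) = (0 3 8 1)(4 9 7 6) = [3, 0, 2, 8, 9, 5, 4, 6, 1, 7]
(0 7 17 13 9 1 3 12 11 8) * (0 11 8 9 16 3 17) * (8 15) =[7, 17, 2, 12, 4, 5, 6, 0, 11, 1, 10, 9, 15, 16, 14, 8, 3, 13] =(0 7)(1 17 13 16 3 12 15 8 11 9)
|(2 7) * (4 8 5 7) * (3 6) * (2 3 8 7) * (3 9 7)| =|(2 4 3 6 8 5)(7 9)| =6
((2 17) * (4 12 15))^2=(17)(4 15 12)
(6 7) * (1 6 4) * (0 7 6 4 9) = (0 7 9)(1 4) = [7, 4, 2, 3, 1, 5, 6, 9, 8, 0]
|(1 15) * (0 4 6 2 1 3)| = 7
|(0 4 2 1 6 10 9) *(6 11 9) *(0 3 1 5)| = 4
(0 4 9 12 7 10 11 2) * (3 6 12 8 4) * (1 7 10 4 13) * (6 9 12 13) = (0 3 9 8 6 13 1 7 4 12 10 11 2) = [3, 7, 0, 9, 12, 5, 13, 4, 6, 8, 11, 2, 10, 1]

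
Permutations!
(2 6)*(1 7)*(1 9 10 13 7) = (2 6)(7 9 10 13) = [0, 1, 6, 3, 4, 5, 2, 9, 8, 10, 13, 11, 12, 7]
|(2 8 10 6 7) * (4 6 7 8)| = 6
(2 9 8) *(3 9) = [0, 1, 3, 9, 4, 5, 6, 7, 2, 8] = (2 3 9 8)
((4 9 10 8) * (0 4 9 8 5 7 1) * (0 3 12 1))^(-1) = (0 7 5 10 9 8 4)(1 12 3)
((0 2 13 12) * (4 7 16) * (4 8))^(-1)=(0 12 13 2)(4 8 16 7)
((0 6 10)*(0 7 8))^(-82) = (0 7 6 8 10)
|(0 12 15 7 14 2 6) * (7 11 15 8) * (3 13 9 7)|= 10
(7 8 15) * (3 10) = (3 10)(7 8 15) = [0, 1, 2, 10, 4, 5, 6, 8, 15, 9, 3, 11, 12, 13, 14, 7]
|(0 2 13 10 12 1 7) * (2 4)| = 8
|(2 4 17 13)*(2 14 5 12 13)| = 12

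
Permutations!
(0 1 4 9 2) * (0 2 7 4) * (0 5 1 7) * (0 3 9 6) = (0 7 4 6)(1 5)(3 9) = [7, 5, 2, 9, 6, 1, 0, 4, 8, 3]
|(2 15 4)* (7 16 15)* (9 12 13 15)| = |(2 7 16 9 12 13 15 4)| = 8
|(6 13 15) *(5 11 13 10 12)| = |(5 11 13 15 6 10 12)| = 7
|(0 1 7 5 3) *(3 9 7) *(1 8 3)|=|(0 8 3)(5 9 7)|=3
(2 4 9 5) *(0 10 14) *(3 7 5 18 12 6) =(0 10 14)(2 4 9 18 12 6 3 7 5) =[10, 1, 4, 7, 9, 2, 3, 5, 8, 18, 14, 11, 6, 13, 0, 15, 16, 17, 12]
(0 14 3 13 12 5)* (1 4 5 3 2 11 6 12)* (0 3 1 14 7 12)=(0 7 12 1 4 5 3 13 14 2 11 6)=[7, 4, 11, 13, 5, 3, 0, 12, 8, 9, 10, 6, 1, 14, 2]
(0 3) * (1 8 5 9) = (0 3)(1 8 5 9) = [3, 8, 2, 0, 4, 9, 6, 7, 5, 1]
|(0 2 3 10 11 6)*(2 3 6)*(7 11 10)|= 6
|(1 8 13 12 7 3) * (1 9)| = 7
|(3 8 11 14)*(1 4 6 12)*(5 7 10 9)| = 4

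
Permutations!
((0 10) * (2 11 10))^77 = (0 2 11 10)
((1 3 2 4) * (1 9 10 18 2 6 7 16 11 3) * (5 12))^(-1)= ((2 4 9 10 18)(3 6 7 16 11)(5 12))^(-1)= (2 18 10 9 4)(3 11 16 7 6)(5 12)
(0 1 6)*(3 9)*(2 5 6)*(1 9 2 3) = (0 9 1 3 2 5 6) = [9, 3, 5, 2, 4, 6, 0, 7, 8, 1]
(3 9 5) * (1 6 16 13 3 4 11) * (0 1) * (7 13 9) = (0 1 6 16 9 5 4 11)(3 7 13) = [1, 6, 2, 7, 11, 4, 16, 13, 8, 5, 10, 0, 12, 3, 14, 15, 9]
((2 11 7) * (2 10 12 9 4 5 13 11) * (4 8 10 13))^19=(4 5)(7 13 11)(8 9 12 10)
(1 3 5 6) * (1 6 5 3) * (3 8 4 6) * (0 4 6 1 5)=(0 4 1 5)(3 8 6)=[4, 5, 2, 8, 1, 0, 3, 7, 6]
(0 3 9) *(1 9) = (0 3 1 9) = [3, 9, 2, 1, 4, 5, 6, 7, 8, 0]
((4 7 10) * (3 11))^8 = (11)(4 10 7)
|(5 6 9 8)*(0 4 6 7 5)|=|(0 4 6 9 8)(5 7)|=10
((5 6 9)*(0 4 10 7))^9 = (0 4 10 7) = ((0 4 10 7)(5 6 9))^9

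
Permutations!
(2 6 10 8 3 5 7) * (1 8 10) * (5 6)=[0, 8, 5, 6, 4, 7, 1, 2, 3, 9, 10]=(10)(1 8 3 6)(2 5 7)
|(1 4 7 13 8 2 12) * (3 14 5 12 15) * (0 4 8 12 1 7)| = 42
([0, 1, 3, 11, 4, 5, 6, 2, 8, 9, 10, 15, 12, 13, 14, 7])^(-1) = (2 7 15 11 3)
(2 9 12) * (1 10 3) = (1 10 3)(2 9 12) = [0, 10, 9, 1, 4, 5, 6, 7, 8, 12, 3, 11, 2]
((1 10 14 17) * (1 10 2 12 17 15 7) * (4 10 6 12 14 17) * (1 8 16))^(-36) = (1 16 8 7 15 14 2)(4 12 6 17 10)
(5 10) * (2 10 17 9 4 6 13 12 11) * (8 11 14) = (2 10 5 17 9 4 6 13 12 14 8 11) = [0, 1, 10, 3, 6, 17, 13, 7, 11, 4, 5, 2, 14, 12, 8, 15, 16, 9]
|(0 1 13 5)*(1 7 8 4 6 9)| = |(0 7 8 4 6 9 1 13 5)| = 9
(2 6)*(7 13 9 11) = (2 6)(7 13 9 11) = [0, 1, 6, 3, 4, 5, 2, 13, 8, 11, 10, 7, 12, 9]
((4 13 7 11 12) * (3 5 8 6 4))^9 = ((3 5 8 6 4 13 7 11 12))^9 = (13)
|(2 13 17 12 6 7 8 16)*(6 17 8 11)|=|(2 13 8 16)(6 7 11)(12 17)|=12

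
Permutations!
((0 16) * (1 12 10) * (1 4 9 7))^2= ((0 16)(1 12 10 4 9 7))^2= (16)(1 10 9)(4 7 12)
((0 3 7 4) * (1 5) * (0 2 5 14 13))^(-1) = (0 13 14 1 5 2 4 7 3)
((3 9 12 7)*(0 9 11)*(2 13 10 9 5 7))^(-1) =(0 11 3 7 5)(2 12 9 10 13)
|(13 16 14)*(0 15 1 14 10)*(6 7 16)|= 9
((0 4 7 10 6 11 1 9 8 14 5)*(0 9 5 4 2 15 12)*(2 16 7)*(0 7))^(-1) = (0 16)(1 11 6 10 7 12 15 2 4 14 8 9 5)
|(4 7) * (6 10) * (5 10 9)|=4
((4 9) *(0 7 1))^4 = ((0 7 1)(4 9))^4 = (9)(0 7 1)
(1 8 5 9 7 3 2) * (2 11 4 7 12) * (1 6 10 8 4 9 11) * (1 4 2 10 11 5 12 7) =[0, 2, 6, 4, 1, 5, 11, 3, 12, 7, 8, 9, 10] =(1 2 6 11 9 7 3 4)(8 12 10)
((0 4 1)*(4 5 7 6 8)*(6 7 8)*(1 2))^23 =(0 1 2 4 8 5)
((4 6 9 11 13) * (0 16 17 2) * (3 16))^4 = (0 2 17 16 3)(4 13 11 9 6)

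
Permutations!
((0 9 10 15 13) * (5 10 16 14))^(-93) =((0 9 16 14 5 10 15 13))^(-93) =(0 14 15 9 5 13 16 10)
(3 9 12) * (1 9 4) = (1 9 12 3 4) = [0, 9, 2, 4, 1, 5, 6, 7, 8, 12, 10, 11, 3]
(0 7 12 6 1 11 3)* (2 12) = (0 7 2 12 6 1 11 3) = [7, 11, 12, 0, 4, 5, 1, 2, 8, 9, 10, 3, 6]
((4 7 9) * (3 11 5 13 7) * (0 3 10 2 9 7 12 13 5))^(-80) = (13)(0 3 11)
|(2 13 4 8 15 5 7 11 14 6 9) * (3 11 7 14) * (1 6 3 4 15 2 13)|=12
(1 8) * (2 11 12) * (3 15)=(1 8)(2 11 12)(3 15)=[0, 8, 11, 15, 4, 5, 6, 7, 1, 9, 10, 12, 2, 13, 14, 3]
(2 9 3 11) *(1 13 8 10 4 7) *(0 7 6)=(0 7 1 13 8 10 4 6)(2 9 3 11)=[7, 13, 9, 11, 6, 5, 0, 1, 10, 3, 4, 2, 12, 8]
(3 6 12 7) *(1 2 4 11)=(1 2 4 11)(3 6 12 7)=[0, 2, 4, 6, 11, 5, 12, 3, 8, 9, 10, 1, 7]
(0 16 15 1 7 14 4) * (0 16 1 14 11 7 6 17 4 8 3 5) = [1, 6, 2, 5, 16, 0, 17, 11, 3, 9, 10, 7, 12, 13, 8, 14, 15, 4] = (0 1 6 17 4 16 15 14 8 3 5)(7 11)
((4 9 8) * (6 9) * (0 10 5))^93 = ((0 10 5)(4 6 9 8))^93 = (10)(4 6 9 8)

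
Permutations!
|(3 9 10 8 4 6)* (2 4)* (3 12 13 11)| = 10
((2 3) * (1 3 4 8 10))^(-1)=(1 10 8 4 2 3)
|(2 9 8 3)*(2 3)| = |(2 9 8)| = 3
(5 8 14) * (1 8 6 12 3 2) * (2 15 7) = [0, 8, 1, 15, 4, 6, 12, 2, 14, 9, 10, 11, 3, 13, 5, 7] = (1 8 14 5 6 12 3 15 7 2)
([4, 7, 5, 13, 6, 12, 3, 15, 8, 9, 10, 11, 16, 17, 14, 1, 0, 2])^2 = (0 6 13 2 12)(1 15 7)(3 17 5 16 4)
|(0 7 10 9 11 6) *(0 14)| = |(0 7 10 9 11 6 14)| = 7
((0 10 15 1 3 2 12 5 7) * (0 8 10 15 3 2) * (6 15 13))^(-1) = ((0 13 6 15 1 2 12 5 7 8 10 3))^(-1) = (0 3 10 8 7 5 12 2 1 15 6 13)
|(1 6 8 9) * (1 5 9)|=|(1 6 8)(5 9)|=6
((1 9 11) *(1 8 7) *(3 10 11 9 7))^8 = (11)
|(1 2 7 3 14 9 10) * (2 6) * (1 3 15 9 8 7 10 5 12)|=12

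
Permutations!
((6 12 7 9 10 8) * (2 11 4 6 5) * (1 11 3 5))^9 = (12)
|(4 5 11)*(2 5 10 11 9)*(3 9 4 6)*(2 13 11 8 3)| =|(2 5 4 10 8 3 9 13 11 6)| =10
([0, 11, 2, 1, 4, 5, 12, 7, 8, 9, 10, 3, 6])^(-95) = [0, 11, 2, 1, 4, 5, 12, 7, 8, 9, 10, 3, 6]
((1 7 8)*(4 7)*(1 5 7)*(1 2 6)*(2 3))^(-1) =((1 4 3 2 6)(5 7 8))^(-1) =(1 6 2 3 4)(5 8 7)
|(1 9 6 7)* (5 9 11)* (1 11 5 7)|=4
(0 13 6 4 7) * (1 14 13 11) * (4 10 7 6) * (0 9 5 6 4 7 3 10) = (0 11 1 14 13 7 9 5 6)(3 10) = [11, 14, 2, 10, 4, 6, 0, 9, 8, 5, 3, 1, 12, 7, 13]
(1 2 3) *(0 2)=(0 2 3 1)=[2, 0, 3, 1]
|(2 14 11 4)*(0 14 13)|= |(0 14 11 4 2 13)|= 6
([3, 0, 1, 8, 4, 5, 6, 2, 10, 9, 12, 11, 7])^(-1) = (0 1 2 7 12 10 8 3)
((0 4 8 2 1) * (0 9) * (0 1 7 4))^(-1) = ((1 9)(2 7 4 8))^(-1) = (1 9)(2 8 4 7)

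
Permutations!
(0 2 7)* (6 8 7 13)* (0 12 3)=(0 2 13 6 8 7 12 3)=[2, 1, 13, 0, 4, 5, 8, 12, 7, 9, 10, 11, 3, 6]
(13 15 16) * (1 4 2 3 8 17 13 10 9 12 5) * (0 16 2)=[16, 4, 3, 8, 0, 1, 6, 7, 17, 12, 9, 11, 5, 15, 14, 2, 10, 13]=(0 16 10 9 12 5 1 4)(2 3 8 17 13 15)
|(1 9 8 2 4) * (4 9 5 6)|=|(1 5 6 4)(2 9 8)|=12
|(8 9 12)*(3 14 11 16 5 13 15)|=21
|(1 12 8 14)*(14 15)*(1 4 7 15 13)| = |(1 12 8 13)(4 7 15 14)| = 4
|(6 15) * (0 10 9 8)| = |(0 10 9 8)(6 15)| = 4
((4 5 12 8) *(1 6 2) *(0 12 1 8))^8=((0 12)(1 6 2 8 4 5))^8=(12)(1 2 4)(5 6 8)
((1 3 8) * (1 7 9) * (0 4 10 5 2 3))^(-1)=(0 1 9 7 8 3 2 5 10 4)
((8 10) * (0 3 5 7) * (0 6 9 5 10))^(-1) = (0 8 10 3)(5 9 6 7)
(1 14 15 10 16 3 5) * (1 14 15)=[0, 15, 2, 5, 4, 14, 6, 7, 8, 9, 16, 11, 12, 13, 1, 10, 3]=(1 15 10 16 3 5 14)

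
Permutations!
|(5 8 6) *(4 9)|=6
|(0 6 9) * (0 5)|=|(0 6 9 5)|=4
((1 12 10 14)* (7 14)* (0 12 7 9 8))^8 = (0 9 12 8 10)(1 14 7)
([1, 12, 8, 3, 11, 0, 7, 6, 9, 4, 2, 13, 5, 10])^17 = (0 1 12 5)(2 4 10 9 13 8 11)(6 7)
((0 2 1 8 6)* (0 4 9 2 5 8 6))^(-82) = ((0 5 8)(1 6 4 9 2))^(-82) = (0 8 5)(1 9 6 2 4)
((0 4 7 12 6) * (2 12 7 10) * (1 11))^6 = (12)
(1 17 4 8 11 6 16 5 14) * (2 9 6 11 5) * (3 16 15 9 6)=(1 17 4 8 5 14)(2 6 15 9 3 16)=[0, 17, 6, 16, 8, 14, 15, 7, 5, 3, 10, 11, 12, 13, 1, 9, 2, 4]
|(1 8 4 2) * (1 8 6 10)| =|(1 6 10)(2 8 4)| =3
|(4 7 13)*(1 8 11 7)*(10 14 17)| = |(1 8 11 7 13 4)(10 14 17)| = 6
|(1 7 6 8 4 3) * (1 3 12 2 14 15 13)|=10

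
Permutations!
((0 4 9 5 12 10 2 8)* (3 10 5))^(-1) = ((0 4 9 3 10 2 8)(5 12))^(-1) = (0 8 2 10 3 9 4)(5 12)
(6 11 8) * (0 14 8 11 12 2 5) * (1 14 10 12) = (0 10 12 2 5)(1 14 8 6) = [10, 14, 5, 3, 4, 0, 1, 7, 6, 9, 12, 11, 2, 13, 8]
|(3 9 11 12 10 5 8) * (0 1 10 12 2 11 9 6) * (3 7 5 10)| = 12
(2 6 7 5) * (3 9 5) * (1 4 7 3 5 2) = [0, 4, 6, 9, 7, 1, 3, 5, 8, 2] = (1 4 7 5)(2 6 3 9)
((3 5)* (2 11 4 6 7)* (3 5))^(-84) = ((2 11 4 6 7))^(-84) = (2 11 4 6 7)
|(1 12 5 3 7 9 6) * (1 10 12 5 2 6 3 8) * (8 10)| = |(1 5 10 12 2 6 8)(3 7 9)| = 21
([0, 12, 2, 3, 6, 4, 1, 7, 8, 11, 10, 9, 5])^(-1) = [0, 6, 2, 3, 5, 12, 4, 7, 8, 11, 10, 9, 1]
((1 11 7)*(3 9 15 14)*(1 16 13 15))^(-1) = (1 9 3 14 15 13 16 7 11)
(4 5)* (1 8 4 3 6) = [0, 8, 2, 6, 5, 3, 1, 7, 4] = (1 8 4 5 3 6)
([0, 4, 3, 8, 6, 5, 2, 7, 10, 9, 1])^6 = [0, 10, 6, 2, 1, 5, 4, 7, 3, 9, 8]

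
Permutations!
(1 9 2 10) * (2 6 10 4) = (1 9 6 10)(2 4) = [0, 9, 4, 3, 2, 5, 10, 7, 8, 6, 1]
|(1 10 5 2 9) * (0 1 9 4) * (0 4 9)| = |(0 1 10 5 2 9)| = 6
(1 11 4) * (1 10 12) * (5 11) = (1 5 11 4 10 12) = [0, 5, 2, 3, 10, 11, 6, 7, 8, 9, 12, 4, 1]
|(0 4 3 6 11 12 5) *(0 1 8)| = |(0 4 3 6 11 12 5 1 8)| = 9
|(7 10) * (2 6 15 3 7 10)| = 5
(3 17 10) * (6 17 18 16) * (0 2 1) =(0 2 1)(3 18 16 6 17 10) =[2, 0, 1, 18, 4, 5, 17, 7, 8, 9, 3, 11, 12, 13, 14, 15, 6, 10, 16]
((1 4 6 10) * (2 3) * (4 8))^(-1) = (1 10 6 4 8)(2 3)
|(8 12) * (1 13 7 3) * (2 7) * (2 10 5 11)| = 8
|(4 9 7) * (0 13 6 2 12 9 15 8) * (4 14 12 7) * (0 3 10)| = |(0 13 6 2 7 14 12 9 4 15 8 3 10)| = 13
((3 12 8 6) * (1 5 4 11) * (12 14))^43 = (1 11 4 5)(3 8 14 6 12) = ((1 5 4 11)(3 14 12 8 6))^43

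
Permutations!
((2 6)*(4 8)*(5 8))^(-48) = ((2 6)(4 5 8))^(-48) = (8)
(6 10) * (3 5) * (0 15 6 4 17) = (0 15 6 10 4 17)(3 5) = [15, 1, 2, 5, 17, 3, 10, 7, 8, 9, 4, 11, 12, 13, 14, 6, 16, 0]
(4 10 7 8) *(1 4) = (1 4 10 7 8) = [0, 4, 2, 3, 10, 5, 6, 8, 1, 9, 7]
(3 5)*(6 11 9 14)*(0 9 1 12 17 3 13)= (0 9 14 6 11 1 12 17 3 5 13)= [9, 12, 2, 5, 4, 13, 11, 7, 8, 14, 10, 1, 17, 0, 6, 15, 16, 3]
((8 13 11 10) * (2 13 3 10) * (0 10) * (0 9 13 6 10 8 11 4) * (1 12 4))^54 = (0 12 13 3)(1 9 8 4)(2 10)(6 11)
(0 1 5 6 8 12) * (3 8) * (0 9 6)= (0 1 5)(3 8 12 9 6)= [1, 5, 2, 8, 4, 0, 3, 7, 12, 6, 10, 11, 9]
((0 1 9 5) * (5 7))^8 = ((0 1 9 7 5))^8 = (0 7 1 5 9)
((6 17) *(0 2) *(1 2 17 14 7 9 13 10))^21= ((0 17 6 14 7 9 13 10 1 2))^21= (0 17 6 14 7 9 13 10 1 2)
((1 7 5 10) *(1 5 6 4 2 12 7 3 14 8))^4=(14)(2 4 6 7 12)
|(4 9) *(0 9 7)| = |(0 9 4 7)| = 4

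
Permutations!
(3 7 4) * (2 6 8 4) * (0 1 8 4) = (0 1 8)(2 6 4 3 7) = [1, 8, 6, 7, 3, 5, 4, 2, 0]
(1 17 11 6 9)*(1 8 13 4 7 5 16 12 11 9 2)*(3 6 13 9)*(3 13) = (1 17 13 4 7 5 16 12 11 3 6 2)(8 9) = [0, 17, 1, 6, 7, 16, 2, 5, 9, 8, 10, 3, 11, 4, 14, 15, 12, 13]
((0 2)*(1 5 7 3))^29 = (0 2)(1 5 7 3) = ((0 2)(1 5 7 3))^29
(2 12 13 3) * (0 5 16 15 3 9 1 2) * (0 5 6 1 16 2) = (0 6 1)(2 12 13 9 16 15 3 5) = [6, 0, 12, 5, 4, 2, 1, 7, 8, 16, 10, 11, 13, 9, 14, 3, 15]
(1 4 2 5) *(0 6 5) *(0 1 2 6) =(1 4 6 5 2) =[0, 4, 1, 3, 6, 2, 5]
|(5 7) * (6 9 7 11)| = |(5 11 6 9 7)| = 5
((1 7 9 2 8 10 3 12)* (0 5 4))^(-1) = (0 4 5)(1 12 3 10 8 2 9 7)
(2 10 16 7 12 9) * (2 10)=[0, 1, 2, 3, 4, 5, 6, 12, 8, 10, 16, 11, 9, 13, 14, 15, 7]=(7 12 9 10 16)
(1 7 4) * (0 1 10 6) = [1, 7, 2, 3, 10, 5, 0, 4, 8, 9, 6] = (0 1 7 4 10 6)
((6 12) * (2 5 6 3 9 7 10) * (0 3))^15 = (0 5 7)(2 9 12)(3 6 10)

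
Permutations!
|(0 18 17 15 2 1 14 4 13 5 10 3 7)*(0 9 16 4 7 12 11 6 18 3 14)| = 40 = |(0 3 12 11 6 18 17 15 2 1)(4 13 5 10 14 7 9 16)|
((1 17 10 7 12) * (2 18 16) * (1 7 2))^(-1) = ((1 17 10 2 18 16)(7 12))^(-1) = (1 16 18 2 10 17)(7 12)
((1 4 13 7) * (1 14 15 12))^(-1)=(1 12 15 14 7 13 4)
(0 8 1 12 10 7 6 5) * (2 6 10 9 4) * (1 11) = (0 8 11 1 12 9 4 2 6 5)(7 10) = [8, 12, 6, 3, 2, 0, 5, 10, 11, 4, 7, 1, 9]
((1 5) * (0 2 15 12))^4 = ((0 2 15 12)(1 5))^4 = (15)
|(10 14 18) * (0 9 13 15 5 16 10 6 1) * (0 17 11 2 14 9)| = 42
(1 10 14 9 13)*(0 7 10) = (0 7 10 14 9 13 1) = [7, 0, 2, 3, 4, 5, 6, 10, 8, 13, 14, 11, 12, 1, 9]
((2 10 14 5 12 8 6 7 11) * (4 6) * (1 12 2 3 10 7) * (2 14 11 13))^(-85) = ((1 12 8 4 6)(2 7 13)(3 10 11)(5 14))^(-85) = (2 13 7)(3 11 10)(5 14)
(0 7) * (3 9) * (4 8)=(0 7)(3 9)(4 8)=[7, 1, 2, 9, 8, 5, 6, 0, 4, 3]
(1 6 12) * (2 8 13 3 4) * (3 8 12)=(1 6 3 4 2 12)(8 13)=[0, 6, 12, 4, 2, 5, 3, 7, 13, 9, 10, 11, 1, 8]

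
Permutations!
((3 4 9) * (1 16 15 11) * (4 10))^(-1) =(1 11 15 16)(3 9 4 10)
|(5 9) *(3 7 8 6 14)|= 10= |(3 7 8 6 14)(5 9)|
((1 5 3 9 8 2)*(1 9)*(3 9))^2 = ((1 5 9 8 2 3))^2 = (1 9 2)(3 5 8)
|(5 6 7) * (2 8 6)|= 5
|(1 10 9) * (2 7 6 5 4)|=|(1 10 9)(2 7 6 5 4)|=15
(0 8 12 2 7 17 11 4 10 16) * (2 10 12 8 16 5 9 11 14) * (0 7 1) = [16, 0, 1, 3, 12, 9, 6, 17, 8, 11, 5, 4, 10, 13, 2, 15, 7, 14] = (0 16 7 17 14 2 1)(4 12 10 5 9 11)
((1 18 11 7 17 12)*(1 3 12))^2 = (1 11 17 18 7)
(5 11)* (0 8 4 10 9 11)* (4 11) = (0 8 11 5)(4 10 9) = [8, 1, 2, 3, 10, 0, 6, 7, 11, 4, 9, 5]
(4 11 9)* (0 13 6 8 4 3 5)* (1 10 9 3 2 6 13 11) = (13)(0 11 3 5)(1 10 9 2 6 8 4) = [11, 10, 6, 5, 1, 0, 8, 7, 4, 2, 9, 3, 12, 13]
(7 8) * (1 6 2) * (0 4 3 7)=(0 4 3 7 8)(1 6 2)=[4, 6, 1, 7, 3, 5, 2, 8, 0]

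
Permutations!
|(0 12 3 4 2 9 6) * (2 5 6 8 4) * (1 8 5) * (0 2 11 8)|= 28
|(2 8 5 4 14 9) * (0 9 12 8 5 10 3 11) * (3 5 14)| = 11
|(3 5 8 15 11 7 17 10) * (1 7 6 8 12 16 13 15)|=|(1 7 17 10 3 5 12 16 13 15 11 6 8)|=13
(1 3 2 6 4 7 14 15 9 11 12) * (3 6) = (1 6 4 7 14 15 9 11 12)(2 3) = [0, 6, 3, 2, 7, 5, 4, 14, 8, 11, 10, 12, 1, 13, 15, 9]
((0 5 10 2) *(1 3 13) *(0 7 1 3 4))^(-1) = ((0 5 10 2 7 1 4)(3 13))^(-1) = (0 4 1 7 2 10 5)(3 13)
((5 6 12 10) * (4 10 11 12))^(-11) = ((4 10 5 6)(11 12))^(-11) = (4 10 5 6)(11 12)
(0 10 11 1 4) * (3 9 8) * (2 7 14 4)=(0 10 11 1 2 7 14 4)(3 9 8)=[10, 2, 7, 9, 0, 5, 6, 14, 3, 8, 11, 1, 12, 13, 4]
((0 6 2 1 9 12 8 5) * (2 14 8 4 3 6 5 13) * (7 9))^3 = (0 5)(1 12 6 13 7 4 14 2 9 3 8)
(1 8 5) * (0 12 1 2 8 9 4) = (0 12 1 9 4)(2 8 5) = [12, 9, 8, 3, 0, 2, 6, 7, 5, 4, 10, 11, 1]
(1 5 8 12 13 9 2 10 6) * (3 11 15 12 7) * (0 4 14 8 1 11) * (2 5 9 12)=(0 4 14 8 7 3)(1 9 5)(2 10 6 11 15)(12 13)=[4, 9, 10, 0, 14, 1, 11, 3, 7, 5, 6, 15, 13, 12, 8, 2]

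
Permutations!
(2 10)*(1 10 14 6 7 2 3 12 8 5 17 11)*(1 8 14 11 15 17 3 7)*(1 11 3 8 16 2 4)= (1 10 7 4)(2 3 12 14 6 11 16)(5 8)(15 17)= [0, 10, 3, 12, 1, 8, 11, 4, 5, 9, 7, 16, 14, 13, 6, 17, 2, 15]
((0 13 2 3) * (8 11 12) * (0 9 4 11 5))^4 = (0 9 8 2 11)(3 12 13 4 5)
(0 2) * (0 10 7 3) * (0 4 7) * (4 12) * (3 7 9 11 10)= (0 2 3 12 4 9 11 10)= [2, 1, 3, 12, 9, 5, 6, 7, 8, 11, 0, 10, 4]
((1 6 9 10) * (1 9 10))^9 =((1 6 10 9))^9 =(1 6 10 9)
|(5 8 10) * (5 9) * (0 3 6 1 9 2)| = 9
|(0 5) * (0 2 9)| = 4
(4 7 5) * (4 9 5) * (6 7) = (4 6 7)(5 9) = [0, 1, 2, 3, 6, 9, 7, 4, 8, 5]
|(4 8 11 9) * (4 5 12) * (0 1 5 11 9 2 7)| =10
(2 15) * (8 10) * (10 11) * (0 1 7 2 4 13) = (0 1 7 2 15 4 13)(8 11 10) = [1, 7, 15, 3, 13, 5, 6, 2, 11, 9, 8, 10, 12, 0, 14, 4]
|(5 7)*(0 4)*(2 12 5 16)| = 10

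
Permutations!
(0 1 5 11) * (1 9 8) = (0 9 8 1 5 11) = [9, 5, 2, 3, 4, 11, 6, 7, 1, 8, 10, 0]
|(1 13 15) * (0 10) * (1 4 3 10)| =|(0 1 13 15 4 3 10)| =7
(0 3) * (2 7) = (0 3)(2 7) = [3, 1, 7, 0, 4, 5, 6, 2]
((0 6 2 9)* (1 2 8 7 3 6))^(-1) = (0 9 2 1)(3 7 8 6)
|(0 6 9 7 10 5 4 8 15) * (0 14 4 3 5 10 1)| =|(0 6 9 7 1)(3 5)(4 8 15 14)| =20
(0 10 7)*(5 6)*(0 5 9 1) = (0 10 7 5 6 9 1) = [10, 0, 2, 3, 4, 6, 9, 5, 8, 1, 7]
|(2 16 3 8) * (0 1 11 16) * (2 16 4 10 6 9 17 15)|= |(0 1 11 4 10 6 9 17 15 2)(3 8 16)|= 30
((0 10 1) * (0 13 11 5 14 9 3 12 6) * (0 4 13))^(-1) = (0 1 10)(3 9 14 5 11 13 4 6 12)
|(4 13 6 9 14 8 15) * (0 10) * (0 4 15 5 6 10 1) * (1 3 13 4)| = 5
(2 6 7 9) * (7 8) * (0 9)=(0 9 2 6 8 7)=[9, 1, 6, 3, 4, 5, 8, 0, 7, 2]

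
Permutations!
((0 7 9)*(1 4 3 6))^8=(0 9 7)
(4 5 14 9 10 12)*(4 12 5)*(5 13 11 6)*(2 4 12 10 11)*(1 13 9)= (1 13 2 4 12 10 9 11 6 5 14)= [0, 13, 4, 3, 12, 14, 5, 7, 8, 11, 9, 6, 10, 2, 1]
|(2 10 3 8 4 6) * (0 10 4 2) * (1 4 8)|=|(0 10 3 1 4 6)(2 8)|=6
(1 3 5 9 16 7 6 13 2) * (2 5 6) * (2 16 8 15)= [0, 3, 1, 6, 4, 9, 13, 16, 15, 8, 10, 11, 12, 5, 14, 2, 7]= (1 3 6 13 5 9 8 15 2)(7 16)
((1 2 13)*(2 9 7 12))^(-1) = ((1 9 7 12 2 13))^(-1) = (1 13 2 12 7 9)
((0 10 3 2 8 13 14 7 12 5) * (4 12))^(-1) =(0 5 12 4 7 14 13 8 2 3 10)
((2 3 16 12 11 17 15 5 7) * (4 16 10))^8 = ((2 3 10 4 16 12 11 17 15 5 7))^8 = (2 15 12 10 7 17 16 3 5 11 4)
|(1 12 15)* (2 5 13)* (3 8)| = |(1 12 15)(2 5 13)(3 8)| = 6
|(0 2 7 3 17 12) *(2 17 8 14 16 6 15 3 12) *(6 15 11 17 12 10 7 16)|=18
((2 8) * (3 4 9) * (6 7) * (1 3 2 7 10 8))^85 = ((1 3 4 9 2)(6 10 8 7))^85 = (6 10 8 7)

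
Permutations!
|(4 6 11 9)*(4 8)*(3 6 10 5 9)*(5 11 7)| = 9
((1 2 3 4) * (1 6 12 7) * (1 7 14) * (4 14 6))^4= (14)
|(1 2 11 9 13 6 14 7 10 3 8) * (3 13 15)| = 35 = |(1 2 11 9 15 3 8)(6 14 7 10 13)|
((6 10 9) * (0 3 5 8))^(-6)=(10)(0 5)(3 8)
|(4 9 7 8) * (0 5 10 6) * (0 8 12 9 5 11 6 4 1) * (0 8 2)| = 12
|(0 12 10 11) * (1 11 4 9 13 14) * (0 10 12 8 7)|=21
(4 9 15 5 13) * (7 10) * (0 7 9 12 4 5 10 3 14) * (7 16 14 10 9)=[16, 1, 2, 10, 12, 13, 6, 3, 8, 15, 7, 11, 4, 5, 0, 9, 14]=(0 16 14)(3 10 7)(4 12)(5 13)(9 15)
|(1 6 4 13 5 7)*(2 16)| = |(1 6 4 13 5 7)(2 16)| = 6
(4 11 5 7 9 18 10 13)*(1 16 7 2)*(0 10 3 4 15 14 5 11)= (0 10 13 15 14 5 2 1 16 7 9 18 3 4)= [10, 16, 1, 4, 0, 2, 6, 9, 8, 18, 13, 11, 12, 15, 5, 14, 7, 17, 3]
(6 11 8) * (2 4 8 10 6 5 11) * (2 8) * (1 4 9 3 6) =[0, 4, 9, 6, 2, 11, 8, 7, 5, 3, 1, 10] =(1 4 2 9 3 6 8 5 11 10)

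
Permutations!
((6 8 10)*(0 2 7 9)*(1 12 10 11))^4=(1 8 10)(6 12 11)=((0 2 7 9)(1 12 10 6 8 11))^4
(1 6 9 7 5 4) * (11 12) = [0, 6, 2, 3, 1, 4, 9, 5, 8, 7, 10, 12, 11] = (1 6 9 7 5 4)(11 12)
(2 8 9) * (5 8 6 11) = [0, 1, 6, 3, 4, 8, 11, 7, 9, 2, 10, 5] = (2 6 11 5 8 9)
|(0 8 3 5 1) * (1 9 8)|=4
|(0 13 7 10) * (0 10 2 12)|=|(0 13 7 2 12)|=5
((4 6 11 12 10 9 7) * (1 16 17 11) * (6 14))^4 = (1 12 4 16 10 14 17 9 6 11 7)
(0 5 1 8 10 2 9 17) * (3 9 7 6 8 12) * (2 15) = (0 5 1 12 3 9 17)(2 7 6 8 10 15) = [5, 12, 7, 9, 4, 1, 8, 6, 10, 17, 15, 11, 3, 13, 14, 2, 16, 0]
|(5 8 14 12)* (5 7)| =5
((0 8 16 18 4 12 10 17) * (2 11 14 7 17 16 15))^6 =(0 7 11 15)(2 8 17 14)(4 12 10 16 18)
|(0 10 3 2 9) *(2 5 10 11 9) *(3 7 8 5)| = 12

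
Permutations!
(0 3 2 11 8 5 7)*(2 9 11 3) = (0 2 3 9 11 8 5 7) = [2, 1, 3, 9, 4, 7, 6, 0, 5, 11, 10, 8]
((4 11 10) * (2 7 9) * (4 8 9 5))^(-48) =((2 7 5 4 11 10 8 9))^(-48) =(11)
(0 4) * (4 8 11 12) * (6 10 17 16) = [8, 1, 2, 3, 0, 5, 10, 7, 11, 9, 17, 12, 4, 13, 14, 15, 6, 16] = (0 8 11 12 4)(6 10 17 16)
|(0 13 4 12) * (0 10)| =5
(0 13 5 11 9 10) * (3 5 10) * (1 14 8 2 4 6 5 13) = [1, 14, 4, 13, 6, 11, 5, 7, 2, 3, 0, 9, 12, 10, 8] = (0 1 14 8 2 4 6 5 11 9 3 13 10)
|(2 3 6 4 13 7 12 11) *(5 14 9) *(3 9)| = |(2 9 5 14 3 6 4 13 7 12 11)| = 11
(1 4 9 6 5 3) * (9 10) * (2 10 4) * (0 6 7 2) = (0 6 5 3 1)(2 10 9 7) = [6, 0, 10, 1, 4, 3, 5, 2, 8, 7, 9]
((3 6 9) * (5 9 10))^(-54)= (3 6 10 5 9)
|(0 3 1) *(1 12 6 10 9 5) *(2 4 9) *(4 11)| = 11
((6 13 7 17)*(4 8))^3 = (4 8)(6 17 7 13)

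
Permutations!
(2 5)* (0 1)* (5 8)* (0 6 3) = (0 1 6 3)(2 8 5) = [1, 6, 8, 0, 4, 2, 3, 7, 5]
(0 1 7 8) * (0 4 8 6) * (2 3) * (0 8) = (0 1 7 6 8 4)(2 3) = [1, 7, 3, 2, 0, 5, 8, 6, 4]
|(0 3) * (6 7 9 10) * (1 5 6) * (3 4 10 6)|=|(0 4 10 1 5 3)(6 7 9)|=6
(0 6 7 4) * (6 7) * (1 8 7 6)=[6, 8, 2, 3, 0, 5, 1, 4, 7]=(0 6 1 8 7 4)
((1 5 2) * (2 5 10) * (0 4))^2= (1 2 10)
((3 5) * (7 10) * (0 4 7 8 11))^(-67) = (0 11 8 10 7 4)(3 5)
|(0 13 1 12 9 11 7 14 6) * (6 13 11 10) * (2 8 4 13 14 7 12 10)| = 11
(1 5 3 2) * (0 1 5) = (0 1)(2 5 3) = [1, 0, 5, 2, 4, 3]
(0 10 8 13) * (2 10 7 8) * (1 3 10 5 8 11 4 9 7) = (0 1 3 10 2 5 8 13)(4 9 7 11) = [1, 3, 5, 10, 9, 8, 6, 11, 13, 7, 2, 4, 12, 0]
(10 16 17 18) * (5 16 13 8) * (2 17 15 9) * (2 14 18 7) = [0, 1, 17, 3, 4, 16, 6, 2, 5, 14, 13, 11, 12, 8, 18, 9, 15, 7, 10] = (2 17 7)(5 16 15 9 14 18 10 13 8)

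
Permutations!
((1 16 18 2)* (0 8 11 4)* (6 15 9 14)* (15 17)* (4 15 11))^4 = ((0 8 4)(1 16 18 2)(6 17 11 15 9 14))^4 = (18)(0 8 4)(6 9 11)(14 15 17)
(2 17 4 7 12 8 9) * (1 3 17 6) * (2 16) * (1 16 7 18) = (1 3 17 4 18)(2 6 16)(7 12 8 9) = [0, 3, 6, 17, 18, 5, 16, 12, 9, 7, 10, 11, 8, 13, 14, 15, 2, 4, 1]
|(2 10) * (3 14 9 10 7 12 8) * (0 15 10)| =|(0 15 10 2 7 12 8 3 14 9)| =10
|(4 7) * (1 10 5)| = |(1 10 5)(4 7)| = 6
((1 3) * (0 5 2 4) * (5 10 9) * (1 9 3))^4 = ((0 10 3 9 5 2 4))^4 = (0 5 10 2 3 4 9)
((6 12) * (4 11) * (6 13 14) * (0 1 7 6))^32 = (0 12 1 13 7 14 6)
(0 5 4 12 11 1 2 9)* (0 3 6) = (0 5 4 12 11 1 2 9 3 6) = [5, 2, 9, 6, 12, 4, 0, 7, 8, 3, 10, 1, 11]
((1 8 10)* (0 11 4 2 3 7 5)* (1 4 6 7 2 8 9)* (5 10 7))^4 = (11)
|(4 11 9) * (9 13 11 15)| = 6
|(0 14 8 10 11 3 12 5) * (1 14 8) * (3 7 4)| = |(0 8 10 11 7 4 3 12 5)(1 14)| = 18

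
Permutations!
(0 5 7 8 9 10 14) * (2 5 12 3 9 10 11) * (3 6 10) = (0 12 6 10 14)(2 5 7 8 3 9 11) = [12, 1, 5, 9, 4, 7, 10, 8, 3, 11, 14, 2, 6, 13, 0]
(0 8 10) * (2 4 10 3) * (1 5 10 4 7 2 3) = (0 8 1 5 10)(2 7) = [8, 5, 7, 3, 4, 10, 6, 2, 1, 9, 0]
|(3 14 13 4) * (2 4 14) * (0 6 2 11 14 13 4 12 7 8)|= 12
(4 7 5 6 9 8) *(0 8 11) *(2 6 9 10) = (0 8 4 7 5 9 11)(2 6 10) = [8, 1, 6, 3, 7, 9, 10, 5, 4, 11, 2, 0]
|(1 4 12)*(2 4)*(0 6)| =4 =|(0 6)(1 2 4 12)|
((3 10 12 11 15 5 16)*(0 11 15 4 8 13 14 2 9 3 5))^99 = ((0 11 4 8 13 14 2 9 3 10 12 15)(5 16))^99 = (0 8 2 10)(3 15 4 14)(5 16)(9 12 11 13)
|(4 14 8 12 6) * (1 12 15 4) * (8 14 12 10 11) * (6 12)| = 7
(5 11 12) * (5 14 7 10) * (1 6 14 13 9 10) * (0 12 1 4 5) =(0 12 13 9 10)(1 6 14 7 4 5 11) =[12, 6, 2, 3, 5, 11, 14, 4, 8, 10, 0, 1, 13, 9, 7]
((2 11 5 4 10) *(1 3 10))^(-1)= (1 4 5 11 2 10 3)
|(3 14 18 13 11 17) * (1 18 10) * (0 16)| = |(0 16)(1 18 13 11 17 3 14 10)| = 8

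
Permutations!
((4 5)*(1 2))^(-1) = ((1 2)(4 5))^(-1) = (1 2)(4 5)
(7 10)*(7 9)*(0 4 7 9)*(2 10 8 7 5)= [4, 1, 10, 3, 5, 2, 6, 8, 7, 9, 0]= (0 4 5 2 10)(7 8)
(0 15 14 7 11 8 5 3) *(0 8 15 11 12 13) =(0 11 15 14 7 12 13)(3 8 5) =[11, 1, 2, 8, 4, 3, 6, 12, 5, 9, 10, 15, 13, 0, 7, 14]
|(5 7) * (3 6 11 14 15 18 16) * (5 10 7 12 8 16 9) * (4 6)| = |(3 4 6 11 14 15 18 9 5 12 8 16)(7 10)| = 12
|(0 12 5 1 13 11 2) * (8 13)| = |(0 12 5 1 8 13 11 2)| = 8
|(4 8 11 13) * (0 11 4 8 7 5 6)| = 8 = |(0 11 13 8 4 7 5 6)|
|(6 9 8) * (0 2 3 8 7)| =|(0 2 3 8 6 9 7)| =7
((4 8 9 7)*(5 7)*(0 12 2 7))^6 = (0 9 4 2)(5 8 7 12) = ((0 12 2 7 4 8 9 5))^6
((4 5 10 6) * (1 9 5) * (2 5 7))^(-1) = (1 4 6 10 5 2 7 9)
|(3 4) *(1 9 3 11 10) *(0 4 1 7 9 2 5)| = |(0 4 11 10 7 9 3 1 2 5)| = 10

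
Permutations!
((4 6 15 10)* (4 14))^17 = (4 15 14 6 10)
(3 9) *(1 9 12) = (1 9 3 12) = [0, 9, 2, 12, 4, 5, 6, 7, 8, 3, 10, 11, 1]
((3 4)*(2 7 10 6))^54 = (2 10)(6 7)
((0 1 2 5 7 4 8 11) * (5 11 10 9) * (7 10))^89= ((0 1 2 11)(4 8 7)(5 10 9))^89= (0 1 2 11)(4 7 8)(5 9 10)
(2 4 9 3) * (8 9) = (2 4 8 9 3) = [0, 1, 4, 2, 8, 5, 6, 7, 9, 3]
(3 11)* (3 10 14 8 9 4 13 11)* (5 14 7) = (4 13 11 10 7 5 14 8 9) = [0, 1, 2, 3, 13, 14, 6, 5, 9, 4, 7, 10, 12, 11, 8]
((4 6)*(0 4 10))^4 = ((0 4 6 10))^4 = (10)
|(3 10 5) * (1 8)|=|(1 8)(3 10 5)|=6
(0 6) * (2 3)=(0 6)(2 3)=[6, 1, 3, 2, 4, 5, 0]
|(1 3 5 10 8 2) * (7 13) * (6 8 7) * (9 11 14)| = 9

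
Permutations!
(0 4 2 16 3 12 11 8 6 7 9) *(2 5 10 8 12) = [4, 1, 16, 2, 5, 10, 7, 9, 6, 0, 8, 12, 11, 13, 14, 15, 3] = (0 4 5 10 8 6 7 9)(2 16 3)(11 12)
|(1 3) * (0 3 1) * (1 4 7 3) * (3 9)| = |(0 1 4 7 9 3)| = 6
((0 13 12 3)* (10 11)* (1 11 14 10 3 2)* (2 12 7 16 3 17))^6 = ((0 13 7 16 3)(1 11 17 2)(10 14))^6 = (0 13 7 16 3)(1 17)(2 11)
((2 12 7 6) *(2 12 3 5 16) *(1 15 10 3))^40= ((1 15 10 3 5 16 2)(6 12 7))^40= (1 16 3 15 2 5 10)(6 12 7)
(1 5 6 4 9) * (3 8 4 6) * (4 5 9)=[0, 9, 2, 8, 4, 3, 6, 7, 5, 1]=(1 9)(3 8 5)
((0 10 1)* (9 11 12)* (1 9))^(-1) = ((0 10 9 11 12 1))^(-1) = (0 1 12 11 9 10)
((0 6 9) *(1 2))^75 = (9)(1 2)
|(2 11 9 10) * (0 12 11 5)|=7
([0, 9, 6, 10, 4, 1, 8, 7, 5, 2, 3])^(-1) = (1 5 8 6 2 9)(3 10)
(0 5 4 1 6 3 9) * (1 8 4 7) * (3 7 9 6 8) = (0 5 9)(1 8 4 3 6 7) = [5, 8, 2, 6, 3, 9, 7, 1, 4, 0]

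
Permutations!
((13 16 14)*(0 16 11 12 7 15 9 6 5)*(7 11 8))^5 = ((0 16 14 13 8 7 15 9 6 5)(11 12))^5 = (0 7)(5 8)(6 13)(9 14)(11 12)(15 16)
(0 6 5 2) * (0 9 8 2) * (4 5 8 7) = (0 6 8 2 9 7 4 5) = [6, 1, 9, 3, 5, 0, 8, 4, 2, 7]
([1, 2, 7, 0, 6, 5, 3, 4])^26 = [6, 3, 0, 4, 2, 5, 7, 1]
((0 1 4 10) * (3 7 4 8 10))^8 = (10)(3 4 7)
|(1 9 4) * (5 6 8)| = |(1 9 4)(5 6 8)| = 3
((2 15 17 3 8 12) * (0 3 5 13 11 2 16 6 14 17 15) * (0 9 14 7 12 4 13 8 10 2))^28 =((0 3 10 2 9 14 17 5 8 4 13 11)(6 7 12 16))^28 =(0 9 8)(2 5 11)(3 14 4)(10 17 13)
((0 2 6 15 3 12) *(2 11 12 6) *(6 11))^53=((0 6 15 3 11 12))^53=(0 12 11 3 15 6)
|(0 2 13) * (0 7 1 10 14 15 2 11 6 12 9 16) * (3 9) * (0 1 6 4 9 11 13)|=15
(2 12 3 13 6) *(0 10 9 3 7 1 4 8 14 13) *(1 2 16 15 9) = (0 10 1 4 8 14 13 6 16 15 9 3)(2 12 7) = [10, 4, 12, 0, 8, 5, 16, 2, 14, 3, 1, 11, 7, 6, 13, 9, 15]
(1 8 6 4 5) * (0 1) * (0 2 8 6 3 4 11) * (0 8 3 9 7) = (0 1 6 11 8 9 7)(2 3 4 5) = [1, 6, 3, 4, 5, 2, 11, 0, 9, 7, 10, 8]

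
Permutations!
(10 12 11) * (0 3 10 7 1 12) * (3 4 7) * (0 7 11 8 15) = (0 4 11 3 10 7 1 12 8 15) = [4, 12, 2, 10, 11, 5, 6, 1, 15, 9, 7, 3, 8, 13, 14, 0]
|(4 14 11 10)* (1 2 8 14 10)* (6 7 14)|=14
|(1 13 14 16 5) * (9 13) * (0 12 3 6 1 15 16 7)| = 9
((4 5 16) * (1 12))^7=(1 12)(4 5 16)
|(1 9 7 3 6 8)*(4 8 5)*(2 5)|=9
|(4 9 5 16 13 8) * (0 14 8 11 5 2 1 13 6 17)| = 13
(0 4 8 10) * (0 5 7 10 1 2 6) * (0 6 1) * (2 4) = (0 2 1 4 8)(5 7 10) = [2, 4, 1, 3, 8, 7, 6, 10, 0, 9, 5]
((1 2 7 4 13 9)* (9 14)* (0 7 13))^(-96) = ((0 7 4)(1 2 13 14 9))^(-96) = (1 9 14 13 2)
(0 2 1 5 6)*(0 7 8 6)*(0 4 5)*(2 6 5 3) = (0 6 7 8 5 4 3 2 1) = [6, 0, 1, 2, 3, 4, 7, 8, 5]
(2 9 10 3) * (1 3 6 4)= (1 3 2 9 10 6 4)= [0, 3, 9, 2, 1, 5, 4, 7, 8, 10, 6]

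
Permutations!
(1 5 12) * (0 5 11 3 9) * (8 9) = (0 5 12 1 11 3 8 9) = [5, 11, 2, 8, 4, 12, 6, 7, 9, 0, 10, 3, 1]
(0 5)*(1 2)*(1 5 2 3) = (0 2 5)(1 3) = [2, 3, 5, 1, 4, 0]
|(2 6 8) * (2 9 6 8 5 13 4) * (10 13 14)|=9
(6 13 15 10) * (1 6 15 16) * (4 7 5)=[0, 6, 2, 3, 7, 4, 13, 5, 8, 9, 15, 11, 12, 16, 14, 10, 1]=(1 6 13 16)(4 7 5)(10 15)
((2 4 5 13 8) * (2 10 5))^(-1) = (2 4)(5 10 8 13)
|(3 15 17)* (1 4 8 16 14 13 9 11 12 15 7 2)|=|(1 4 8 16 14 13 9 11 12 15 17 3 7 2)|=14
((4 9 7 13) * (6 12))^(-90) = ((4 9 7 13)(6 12))^(-90) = (4 7)(9 13)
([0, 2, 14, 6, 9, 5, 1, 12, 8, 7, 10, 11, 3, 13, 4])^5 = [0, 7, 12, 4, 6, 5, 9, 2, 8, 1, 10, 11, 14, 13, 3]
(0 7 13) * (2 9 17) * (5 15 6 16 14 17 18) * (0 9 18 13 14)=(0 7 14 17 2 18 5 15 6 16)(9 13)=[7, 1, 18, 3, 4, 15, 16, 14, 8, 13, 10, 11, 12, 9, 17, 6, 0, 2, 5]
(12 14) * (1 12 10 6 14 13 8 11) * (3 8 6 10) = (1 12 13 6 14 3 8 11) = [0, 12, 2, 8, 4, 5, 14, 7, 11, 9, 10, 1, 13, 6, 3]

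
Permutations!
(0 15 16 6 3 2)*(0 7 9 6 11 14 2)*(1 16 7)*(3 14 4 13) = [15, 16, 1, 0, 13, 5, 14, 9, 8, 6, 10, 4, 12, 3, 2, 7, 11] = (0 15 7 9 6 14 2 1 16 11 4 13 3)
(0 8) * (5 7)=(0 8)(5 7)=[8, 1, 2, 3, 4, 7, 6, 5, 0]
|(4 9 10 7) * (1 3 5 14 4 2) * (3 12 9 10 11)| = 11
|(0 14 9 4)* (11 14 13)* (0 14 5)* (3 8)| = 12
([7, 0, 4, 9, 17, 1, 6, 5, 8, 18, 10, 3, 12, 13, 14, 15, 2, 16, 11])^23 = [1, 5, 16, 11, 2, 7, 6, 0, 8, 3, 10, 18, 12, 13, 14, 15, 17, 4, 9]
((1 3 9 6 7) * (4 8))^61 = ((1 3 9 6 7)(4 8))^61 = (1 3 9 6 7)(4 8)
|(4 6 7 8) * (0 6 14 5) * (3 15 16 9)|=|(0 6 7 8 4 14 5)(3 15 16 9)|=28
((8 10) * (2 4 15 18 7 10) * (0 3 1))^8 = ((0 3 1)(2 4 15 18 7 10 8))^8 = (0 1 3)(2 4 15 18 7 10 8)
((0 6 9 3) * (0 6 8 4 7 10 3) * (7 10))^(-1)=((0 8 4 10 3 6 9))^(-1)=(0 9 6 3 10 4 8)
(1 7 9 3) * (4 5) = [0, 7, 2, 1, 5, 4, 6, 9, 8, 3] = (1 7 9 3)(4 5)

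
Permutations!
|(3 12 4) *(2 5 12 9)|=6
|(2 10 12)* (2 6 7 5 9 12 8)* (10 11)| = 20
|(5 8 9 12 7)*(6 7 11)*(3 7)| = 8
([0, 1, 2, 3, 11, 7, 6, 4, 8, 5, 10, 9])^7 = (4 9 7 11 5)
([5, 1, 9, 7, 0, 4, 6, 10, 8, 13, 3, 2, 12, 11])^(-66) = (2 13)(9 11)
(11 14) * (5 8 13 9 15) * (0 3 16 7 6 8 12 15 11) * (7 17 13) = (0 3 16 17 13 9 11 14)(5 12 15)(6 8 7) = [3, 1, 2, 16, 4, 12, 8, 6, 7, 11, 10, 14, 15, 9, 0, 5, 17, 13]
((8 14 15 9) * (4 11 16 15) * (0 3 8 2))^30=((0 3 8 14 4 11 16 15 9 2))^30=(16)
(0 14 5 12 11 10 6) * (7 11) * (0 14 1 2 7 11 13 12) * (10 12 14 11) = (0 1 2 7 13 14 5)(6 11 12 10) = [1, 2, 7, 3, 4, 0, 11, 13, 8, 9, 6, 12, 10, 14, 5]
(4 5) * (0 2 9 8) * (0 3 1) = [2, 0, 9, 1, 5, 4, 6, 7, 3, 8] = (0 2 9 8 3 1)(4 5)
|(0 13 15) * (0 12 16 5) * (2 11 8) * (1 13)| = 21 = |(0 1 13 15 12 16 5)(2 11 8)|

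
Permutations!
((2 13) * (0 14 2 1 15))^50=(0 2 1)(13 15 14)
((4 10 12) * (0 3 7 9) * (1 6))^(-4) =((0 3 7 9)(1 6)(4 10 12))^(-4) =(4 12 10)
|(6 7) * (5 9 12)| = |(5 9 12)(6 7)| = 6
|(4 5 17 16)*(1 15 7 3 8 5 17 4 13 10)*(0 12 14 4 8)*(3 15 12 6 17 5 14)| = 36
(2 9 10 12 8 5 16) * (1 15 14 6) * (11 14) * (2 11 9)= (1 15 9 10 12 8 5 16 11 14 6)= [0, 15, 2, 3, 4, 16, 1, 7, 5, 10, 12, 14, 8, 13, 6, 9, 11]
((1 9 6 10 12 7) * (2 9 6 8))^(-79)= ((1 6 10 12 7)(2 9 8))^(-79)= (1 6 10 12 7)(2 8 9)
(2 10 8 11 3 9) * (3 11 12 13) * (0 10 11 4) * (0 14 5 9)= (0 10 8 12 13 3)(2 11 4 14 5 9)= [10, 1, 11, 0, 14, 9, 6, 7, 12, 2, 8, 4, 13, 3, 5]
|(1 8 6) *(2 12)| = |(1 8 6)(2 12)| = 6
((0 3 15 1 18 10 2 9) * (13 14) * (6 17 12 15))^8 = ((0 3 6 17 12 15 1 18 10 2 9)(13 14))^8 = (0 10 15 6 9 18 12 3 2 1 17)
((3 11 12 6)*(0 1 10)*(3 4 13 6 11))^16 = ((0 1 10)(4 13 6)(11 12))^16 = (0 1 10)(4 13 6)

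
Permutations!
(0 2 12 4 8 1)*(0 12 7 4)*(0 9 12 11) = (0 2 7 4 8 1 11)(9 12) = [2, 11, 7, 3, 8, 5, 6, 4, 1, 12, 10, 0, 9]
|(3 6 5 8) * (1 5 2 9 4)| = |(1 5 8 3 6 2 9 4)| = 8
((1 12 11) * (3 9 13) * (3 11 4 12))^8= (1 13 3 11 9)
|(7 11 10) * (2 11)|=|(2 11 10 7)|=4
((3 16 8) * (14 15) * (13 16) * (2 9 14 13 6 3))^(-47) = ((2 9 14 15 13 16 8)(3 6))^(-47) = (2 14 13 8 9 15 16)(3 6)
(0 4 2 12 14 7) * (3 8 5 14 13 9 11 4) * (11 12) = [3, 1, 11, 8, 2, 14, 6, 0, 5, 12, 10, 4, 13, 9, 7] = (0 3 8 5 14 7)(2 11 4)(9 12 13)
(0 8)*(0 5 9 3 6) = [8, 1, 2, 6, 4, 9, 0, 7, 5, 3] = (0 8 5 9 3 6)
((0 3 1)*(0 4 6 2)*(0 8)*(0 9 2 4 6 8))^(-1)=((0 3 1 6 4 8 9 2))^(-1)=(0 2 9 8 4 6 1 3)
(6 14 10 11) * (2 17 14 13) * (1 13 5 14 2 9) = (1 13 9)(2 17)(5 14 10 11 6) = [0, 13, 17, 3, 4, 14, 5, 7, 8, 1, 11, 6, 12, 9, 10, 15, 16, 2]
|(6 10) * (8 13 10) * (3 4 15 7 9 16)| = |(3 4 15 7 9 16)(6 8 13 10)| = 12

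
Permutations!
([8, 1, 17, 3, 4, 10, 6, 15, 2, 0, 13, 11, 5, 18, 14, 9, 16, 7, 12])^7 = (5 13 12 10 18)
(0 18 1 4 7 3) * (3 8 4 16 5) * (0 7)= (0 18 1 16 5 3 7 8 4)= [18, 16, 2, 7, 0, 3, 6, 8, 4, 9, 10, 11, 12, 13, 14, 15, 5, 17, 1]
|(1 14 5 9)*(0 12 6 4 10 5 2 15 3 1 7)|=|(0 12 6 4 10 5 9 7)(1 14 2 15 3)|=40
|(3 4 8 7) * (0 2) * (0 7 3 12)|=|(0 2 7 12)(3 4 8)|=12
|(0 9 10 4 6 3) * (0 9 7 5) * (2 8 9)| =21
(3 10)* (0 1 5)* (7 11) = (0 1 5)(3 10)(7 11) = [1, 5, 2, 10, 4, 0, 6, 11, 8, 9, 3, 7]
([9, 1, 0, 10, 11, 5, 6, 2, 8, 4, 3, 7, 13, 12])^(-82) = (13)(0 4 7)(2 9 11)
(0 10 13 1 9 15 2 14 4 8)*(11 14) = [10, 9, 11, 3, 8, 5, 6, 7, 0, 15, 13, 14, 12, 1, 4, 2] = (0 10 13 1 9 15 2 11 14 4 8)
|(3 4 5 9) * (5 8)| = |(3 4 8 5 9)| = 5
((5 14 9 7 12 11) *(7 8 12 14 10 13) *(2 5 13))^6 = (7 13 11 12 8 9 14)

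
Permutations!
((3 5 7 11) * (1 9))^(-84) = (11)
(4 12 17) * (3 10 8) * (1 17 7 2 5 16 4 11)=(1 17 11)(2 5 16 4 12 7)(3 10 8)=[0, 17, 5, 10, 12, 16, 6, 2, 3, 9, 8, 1, 7, 13, 14, 15, 4, 11]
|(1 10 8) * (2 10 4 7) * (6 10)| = 7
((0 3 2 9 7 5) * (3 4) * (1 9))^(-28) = ((0 4 3 2 1 9 7 5))^(-28) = (0 1)(2 5)(3 7)(4 9)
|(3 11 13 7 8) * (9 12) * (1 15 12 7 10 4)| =11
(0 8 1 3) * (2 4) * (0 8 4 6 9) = (0 4 2 6 9)(1 3 8) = [4, 3, 6, 8, 2, 5, 9, 7, 1, 0]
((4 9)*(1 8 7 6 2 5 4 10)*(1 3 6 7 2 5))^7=((1 8 2)(3 6 5 4 9 10))^7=(1 8 2)(3 6 5 4 9 10)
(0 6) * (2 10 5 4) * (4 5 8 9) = [6, 1, 10, 3, 2, 5, 0, 7, 9, 4, 8] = (0 6)(2 10 8 9 4)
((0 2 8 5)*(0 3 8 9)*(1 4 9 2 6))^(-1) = ((0 6 1 4 9)(3 8 5))^(-1) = (0 9 4 1 6)(3 5 8)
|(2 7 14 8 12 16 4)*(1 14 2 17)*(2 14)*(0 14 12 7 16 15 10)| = 35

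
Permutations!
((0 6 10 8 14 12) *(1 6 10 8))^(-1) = (0 12 14 8 6 1 10)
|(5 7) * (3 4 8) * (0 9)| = |(0 9)(3 4 8)(5 7)| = 6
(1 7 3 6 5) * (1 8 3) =[0, 7, 2, 6, 4, 8, 5, 1, 3] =(1 7)(3 6 5 8)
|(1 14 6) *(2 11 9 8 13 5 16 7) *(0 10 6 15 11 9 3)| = |(0 10 6 1 14 15 11 3)(2 9 8 13 5 16 7)| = 56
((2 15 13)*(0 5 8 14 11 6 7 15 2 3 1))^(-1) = ((0 5 8 14 11 6 7 15 13 3 1))^(-1) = (0 1 3 13 15 7 6 11 14 8 5)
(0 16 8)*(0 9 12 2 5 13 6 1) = [16, 0, 5, 3, 4, 13, 1, 7, 9, 12, 10, 11, 2, 6, 14, 15, 8] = (0 16 8 9 12 2 5 13 6 1)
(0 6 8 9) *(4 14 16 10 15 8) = (0 6 4 14 16 10 15 8 9) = [6, 1, 2, 3, 14, 5, 4, 7, 9, 0, 15, 11, 12, 13, 16, 8, 10]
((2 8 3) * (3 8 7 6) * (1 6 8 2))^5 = (1 3 6)(2 8 7)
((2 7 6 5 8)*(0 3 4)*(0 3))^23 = (2 5 7 8 6)(3 4) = ((2 7 6 5 8)(3 4))^23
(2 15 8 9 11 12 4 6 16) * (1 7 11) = (1 7 11 12 4 6 16 2 15 8 9) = [0, 7, 15, 3, 6, 5, 16, 11, 9, 1, 10, 12, 4, 13, 14, 8, 2]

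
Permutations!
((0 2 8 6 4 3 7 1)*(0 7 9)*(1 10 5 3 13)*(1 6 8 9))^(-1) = (0 9 2)(1 3 5 10 7)(4 6 13)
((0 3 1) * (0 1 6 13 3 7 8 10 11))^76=(0 7 8 10 11)(3 6 13)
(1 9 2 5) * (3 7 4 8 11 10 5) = (1 9 2 3 7 4 8 11 10 5) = [0, 9, 3, 7, 8, 1, 6, 4, 11, 2, 5, 10]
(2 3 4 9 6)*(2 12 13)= (2 3 4 9 6 12 13)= [0, 1, 3, 4, 9, 5, 12, 7, 8, 6, 10, 11, 13, 2]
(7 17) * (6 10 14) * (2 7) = (2 7 17)(6 10 14) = [0, 1, 7, 3, 4, 5, 10, 17, 8, 9, 14, 11, 12, 13, 6, 15, 16, 2]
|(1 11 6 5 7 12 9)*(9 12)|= 6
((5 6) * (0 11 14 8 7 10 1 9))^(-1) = (0 9 1 10 7 8 14 11)(5 6) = ((0 11 14 8 7 10 1 9)(5 6))^(-1)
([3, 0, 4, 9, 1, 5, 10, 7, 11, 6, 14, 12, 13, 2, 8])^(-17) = (0 13 14 3 2 8 9 4 11 6 1 12 10)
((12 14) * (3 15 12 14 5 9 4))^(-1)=((3 15 12 5 9 4))^(-1)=(3 4 9 5 12 15)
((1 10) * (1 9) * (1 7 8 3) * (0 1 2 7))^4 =((0 1 10 9)(2 7 8 3))^4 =(10)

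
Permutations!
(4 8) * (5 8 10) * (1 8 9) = (1 8 4 10 5 9) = [0, 8, 2, 3, 10, 9, 6, 7, 4, 1, 5]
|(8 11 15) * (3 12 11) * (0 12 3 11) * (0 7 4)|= |(0 12 7 4)(8 11 15)|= 12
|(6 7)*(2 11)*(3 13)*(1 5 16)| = |(1 5 16)(2 11)(3 13)(6 7)| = 6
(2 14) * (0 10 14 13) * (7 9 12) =(0 10 14 2 13)(7 9 12) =[10, 1, 13, 3, 4, 5, 6, 9, 8, 12, 14, 11, 7, 0, 2]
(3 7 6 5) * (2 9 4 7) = [0, 1, 9, 2, 7, 3, 5, 6, 8, 4] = (2 9 4 7 6 5 3)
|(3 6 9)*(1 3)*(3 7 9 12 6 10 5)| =6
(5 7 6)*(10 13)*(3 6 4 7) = [0, 1, 2, 6, 7, 3, 5, 4, 8, 9, 13, 11, 12, 10] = (3 6 5)(4 7)(10 13)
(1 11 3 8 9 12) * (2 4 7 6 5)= [0, 11, 4, 8, 7, 2, 5, 6, 9, 12, 10, 3, 1]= (1 11 3 8 9 12)(2 4 7 6 5)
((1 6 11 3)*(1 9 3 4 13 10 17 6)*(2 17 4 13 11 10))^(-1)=((2 17 6 10 4 11 13)(3 9))^(-1)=(2 13 11 4 10 6 17)(3 9)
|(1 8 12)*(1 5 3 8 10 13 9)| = |(1 10 13 9)(3 8 12 5)| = 4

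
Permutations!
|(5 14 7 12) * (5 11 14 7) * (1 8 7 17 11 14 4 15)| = |(1 8 7 12 14 5 17 11 4 15)| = 10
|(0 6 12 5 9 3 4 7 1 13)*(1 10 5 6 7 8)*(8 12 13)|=10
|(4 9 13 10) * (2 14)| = 4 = |(2 14)(4 9 13 10)|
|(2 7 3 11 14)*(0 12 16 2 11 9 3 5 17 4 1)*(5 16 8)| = 42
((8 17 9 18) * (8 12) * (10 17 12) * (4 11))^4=((4 11)(8 12)(9 18 10 17))^4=(18)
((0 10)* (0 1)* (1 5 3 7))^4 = (0 7 5)(1 3 10)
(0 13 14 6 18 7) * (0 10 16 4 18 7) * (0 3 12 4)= (0 13 14 6 7 10 16)(3 12 4 18)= [13, 1, 2, 12, 18, 5, 7, 10, 8, 9, 16, 11, 4, 14, 6, 15, 0, 17, 3]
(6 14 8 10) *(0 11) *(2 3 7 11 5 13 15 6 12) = (0 5 13 15 6 14 8 10 12 2 3 7 11) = [5, 1, 3, 7, 4, 13, 14, 11, 10, 9, 12, 0, 2, 15, 8, 6]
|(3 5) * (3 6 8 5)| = 3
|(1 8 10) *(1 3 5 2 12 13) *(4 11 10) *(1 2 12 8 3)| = |(1 3 5 12 13 2 8 4 11 10)| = 10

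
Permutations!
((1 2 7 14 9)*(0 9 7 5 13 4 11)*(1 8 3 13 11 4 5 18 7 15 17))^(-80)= (0 13 9 5 8 11 3)(1 14 2 15 18 17 7)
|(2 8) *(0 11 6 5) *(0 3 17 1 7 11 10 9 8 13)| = 42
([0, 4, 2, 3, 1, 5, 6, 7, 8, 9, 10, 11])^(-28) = [0, 1, 2, 3, 4, 5, 6, 7, 8, 9, 10, 11]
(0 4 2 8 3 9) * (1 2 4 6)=(0 6 1 2 8 3 9)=[6, 2, 8, 9, 4, 5, 1, 7, 3, 0]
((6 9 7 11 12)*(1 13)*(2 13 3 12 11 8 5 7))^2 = (1 12 9 13 3 6 2)(5 8 7) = ((1 3 12 6 9 2 13)(5 7 8))^2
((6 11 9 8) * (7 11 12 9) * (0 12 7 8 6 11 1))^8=((0 12 9 6 7 1)(8 11))^8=(0 9 7)(1 12 6)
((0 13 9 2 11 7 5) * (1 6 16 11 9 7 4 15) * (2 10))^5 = (0 13 7 5)(1 15 4 11 16 6)(2 10 9)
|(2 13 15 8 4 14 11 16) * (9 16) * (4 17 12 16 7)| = |(2 13 15 8 17 12 16)(4 14 11 9 7)| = 35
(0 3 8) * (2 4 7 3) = (0 2 4 7 3 8) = [2, 1, 4, 8, 7, 5, 6, 3, 0]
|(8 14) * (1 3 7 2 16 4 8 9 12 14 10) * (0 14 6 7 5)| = 14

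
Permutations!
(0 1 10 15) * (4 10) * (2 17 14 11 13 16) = (0 1 4 10 15)(2 17 14 11 13 16) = [1, 4, 17, 3, 10, 5, 6, 7, 8, 9, 15, 13, 12, 16, 11, 0, 2, 14]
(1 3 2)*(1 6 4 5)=(1 3 2 6 4 5)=[0, 3, 6, 2, 5, 1, 4]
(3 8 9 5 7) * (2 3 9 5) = (2 3 8 5 7 9) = [0, 1, 3, 8, 4, 7, 6, 9, 5, 2]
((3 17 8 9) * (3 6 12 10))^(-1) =((3 17 8 9 6 12 10))^(-1) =(3 10 12 6 9 8 17)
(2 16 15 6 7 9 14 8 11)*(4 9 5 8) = (2 16 15 6 7 5 8 11)(4 9 14) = [0, 1, 16, 3, 9, 8, 7, 5, 11, 14, 10, 2, 12, 13, 4, 6, 15]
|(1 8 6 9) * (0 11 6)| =6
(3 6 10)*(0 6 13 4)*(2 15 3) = (0 6 10 2 15 3 13 4) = [6, 1, 15, 13, 0, 5, 10, 7, 8, 9, 2, 11, 12, 4, 14, 3]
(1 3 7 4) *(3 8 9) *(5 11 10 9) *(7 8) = [0, 7, 2, 8, 1, 11, 6, 4, 5, 3, 9, 10] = (1 7 4)(3 8 5 11 10 9)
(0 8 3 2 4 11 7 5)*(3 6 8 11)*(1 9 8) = (0 11 7 5)(1 9 8 6)(2 4 3) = [11, 9, 4, 2, 3, 0, 1, 5, 6, 8, 10, 7]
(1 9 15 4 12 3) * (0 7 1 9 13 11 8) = (0 7 1 13 11 8)(3 9 15 4 12) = [7, 13, 2, 9, 12, 5, 6, 1, 0, 15, 10, 8, 3, 11, 14, 4]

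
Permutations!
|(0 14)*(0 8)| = 3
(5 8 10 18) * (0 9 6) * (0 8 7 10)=(0 9 6 8)(5 7 10 18)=[9, 1, 2, 3, 4, 7, 8, 10, 0, 6, 18, 11, 12, 13, 14, 15, 16, 17, 5]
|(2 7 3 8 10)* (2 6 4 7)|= |(3 8 10 6 4 7)|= 6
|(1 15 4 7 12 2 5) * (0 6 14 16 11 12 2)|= |(0 6 14 16 11 12)(1 15 4 7 2 5)|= 6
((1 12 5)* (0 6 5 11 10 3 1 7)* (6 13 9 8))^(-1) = ((0 13 9 8 6 5 7)(1 12 11 10 3))^(-1) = (0 7 5 6 8 9 13)(1 3 10 11 12)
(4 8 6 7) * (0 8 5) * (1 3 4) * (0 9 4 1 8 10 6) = [10, 3, 2, 1, 5, 9, 7, 8, 0, 4, 6] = (0 10 6 7 8)(1 3)(4 5 9)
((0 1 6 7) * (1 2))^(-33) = ((0 2 1 6 7))^(-33) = (0 1 7 2 6)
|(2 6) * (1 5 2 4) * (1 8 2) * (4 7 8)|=4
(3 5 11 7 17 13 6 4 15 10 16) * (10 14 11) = [0, 1, 2, 5, 15, 10, 4, 17, 8, 9, 16, 7, 12, 6, 11, 14, 3, 13] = (3 5 10 16)(4 15 14 11 7 17 13 6)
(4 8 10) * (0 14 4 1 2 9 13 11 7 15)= (0 14 4 8 10 1 2 9 13 11 7 15)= [14, 2, 9, 3, 8, 5, 6, 15, 10, 13, 1, 7, 12, 11, 4, 0]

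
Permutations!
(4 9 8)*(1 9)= (1 9 8 4)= [0, 9, 2, 3, 1, 5, 6, 7, 4, 8]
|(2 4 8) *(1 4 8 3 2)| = 5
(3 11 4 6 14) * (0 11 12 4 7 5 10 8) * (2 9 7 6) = (0 11 6 14 3 12 4 2 9 7 5 10 8) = [11, 1, 9, 12, 2, 10, 14, 5, 0, 7, 8, 6, 4, 13, 3]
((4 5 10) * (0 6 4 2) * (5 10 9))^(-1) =(0 2 10 4 6)(5 9)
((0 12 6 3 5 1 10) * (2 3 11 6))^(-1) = (0 10 1 5 3 2 12)(6 11)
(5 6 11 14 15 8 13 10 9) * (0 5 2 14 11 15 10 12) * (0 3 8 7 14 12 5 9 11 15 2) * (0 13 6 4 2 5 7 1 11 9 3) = [3, 11, 12, 8, 2, 4, 5, 14, 6, 13, 9, 15, 0, 7, 10, 1] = (0 3 8 6 5 4 2 12)(1 11 15)(7 14 10 9 13)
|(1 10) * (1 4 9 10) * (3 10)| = |(3 10 4 9)| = 4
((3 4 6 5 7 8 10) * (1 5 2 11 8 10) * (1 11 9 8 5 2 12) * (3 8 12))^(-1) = (1 12 9 2)(3 6 4)(5 11 8 10 7)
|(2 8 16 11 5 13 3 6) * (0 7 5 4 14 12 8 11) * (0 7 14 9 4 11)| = |(0 14 12 8 16 7 5 13 3 6 2)(4 9)| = 22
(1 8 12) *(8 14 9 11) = (1 14 9 11 8 12) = [0, 14, 2, 3, 4, 5, 6, 7, 12, 11, 10, 8, 1, 13, 9]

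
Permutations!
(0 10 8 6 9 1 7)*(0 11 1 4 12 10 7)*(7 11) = (0 11 1)(4 12 10 8 6 9) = [11, 0, 2, 3, 12, 5, 9, 7, 6, 4, 8, 1, 10]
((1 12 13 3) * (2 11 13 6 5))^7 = ((1 12 6 5 2 11 13 3))^7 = (1 3 13 11 2 5 6 12)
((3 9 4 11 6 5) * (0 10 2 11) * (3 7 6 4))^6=(0 10 2 11 4)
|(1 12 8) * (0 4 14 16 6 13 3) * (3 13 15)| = |(0 4 14 16 6 15 3)(1 12 8)| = 21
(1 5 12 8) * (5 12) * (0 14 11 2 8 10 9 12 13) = (0 14 11 2 8 1 13)(9 12 10) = [14, 13, 8, 3, 4, 5, 6, 7, 1, 12, 9, 2, 10, 0, 11]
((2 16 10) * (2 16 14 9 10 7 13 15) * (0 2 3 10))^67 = ((0 2 14 9)(3 10 16 7 13 15))^67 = (0 9 14 2)(3 10 16 7 13 15)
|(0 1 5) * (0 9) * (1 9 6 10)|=|(0 9)(1 5 6 10)|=4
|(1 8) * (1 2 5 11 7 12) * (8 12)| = |(1 12)(2 5 11 7 8)| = 10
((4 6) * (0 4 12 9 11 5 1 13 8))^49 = (0 8 13 1 5 11 9 12 6 4) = ((0 4 6 12 9 11 5 1 13 8))^49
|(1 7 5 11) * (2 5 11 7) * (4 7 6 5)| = |(1 2 4 7 11)(5 6)| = 10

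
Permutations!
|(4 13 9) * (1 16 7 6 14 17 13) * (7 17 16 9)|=6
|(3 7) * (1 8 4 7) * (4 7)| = |(1 8 7 3)| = 4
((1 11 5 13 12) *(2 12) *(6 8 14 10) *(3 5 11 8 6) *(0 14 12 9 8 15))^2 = (0 10 5 2 8 1)(3 13 9 12 15 14)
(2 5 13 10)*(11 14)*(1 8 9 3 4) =(1 8 9 3 4)(2 5 13 10)(11 14) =[0, 8, 5, 4, 1, 13, 6, 7, 9, 3, 2, 14, 12, 10, 11]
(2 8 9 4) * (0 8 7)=(0 8 9 4 2 7)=[8, 1, 7, 3, 2, 5, 6, 0, 9, 4]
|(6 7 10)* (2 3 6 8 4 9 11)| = 9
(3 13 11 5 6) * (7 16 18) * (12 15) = (3 13 11 5 6)(7 16 18)(12 15) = [0, 1, 2, 13, 4, 6, 3, 16, 8, 9, 10, 5, 15, 11, 14, 12, 18, 17, 7]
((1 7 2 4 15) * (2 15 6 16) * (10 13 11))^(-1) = (1 15 7)(2 16 6 4)(10 11 13)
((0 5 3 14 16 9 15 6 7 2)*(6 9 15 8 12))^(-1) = ((0 5 3 14 16 15 9 8 12 6 7 2))^(-1) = (0 2 7 6 12 8 9 15 16 14 3 5)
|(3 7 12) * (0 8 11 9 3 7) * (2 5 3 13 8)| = 4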